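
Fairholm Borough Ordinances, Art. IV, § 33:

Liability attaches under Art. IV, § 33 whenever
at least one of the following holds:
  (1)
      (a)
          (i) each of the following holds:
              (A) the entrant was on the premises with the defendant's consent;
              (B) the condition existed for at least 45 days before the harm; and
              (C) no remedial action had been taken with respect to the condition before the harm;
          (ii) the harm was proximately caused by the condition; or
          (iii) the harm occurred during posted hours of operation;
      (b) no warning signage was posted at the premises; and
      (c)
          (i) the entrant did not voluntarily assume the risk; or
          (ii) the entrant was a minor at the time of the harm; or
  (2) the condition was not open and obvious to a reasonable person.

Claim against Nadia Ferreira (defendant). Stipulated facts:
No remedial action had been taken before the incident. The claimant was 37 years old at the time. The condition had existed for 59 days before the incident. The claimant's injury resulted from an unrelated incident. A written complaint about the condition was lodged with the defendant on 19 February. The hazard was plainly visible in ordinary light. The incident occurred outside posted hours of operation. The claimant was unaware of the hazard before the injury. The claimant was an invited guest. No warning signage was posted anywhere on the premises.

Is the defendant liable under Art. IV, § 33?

Yes — liable.

(A) consent to enter — holds.
(B) condition ≥45 days old — met.
(C) no remedial action — holds.
(i): T AND T AND T → true.
(ii) proximate cause — fails.
(iii) during posted hours — not satisfied.
(a): T OR F OR F → true.
(b) no signage posted — met.
(i) no assumed risk — met.
(ii) entrant a minor — not met.
So (c) is satisfied (T OR F).
(1) = T AND T AND T = true.
(2) not open/obvious — fails.
Overall: T OR F → true.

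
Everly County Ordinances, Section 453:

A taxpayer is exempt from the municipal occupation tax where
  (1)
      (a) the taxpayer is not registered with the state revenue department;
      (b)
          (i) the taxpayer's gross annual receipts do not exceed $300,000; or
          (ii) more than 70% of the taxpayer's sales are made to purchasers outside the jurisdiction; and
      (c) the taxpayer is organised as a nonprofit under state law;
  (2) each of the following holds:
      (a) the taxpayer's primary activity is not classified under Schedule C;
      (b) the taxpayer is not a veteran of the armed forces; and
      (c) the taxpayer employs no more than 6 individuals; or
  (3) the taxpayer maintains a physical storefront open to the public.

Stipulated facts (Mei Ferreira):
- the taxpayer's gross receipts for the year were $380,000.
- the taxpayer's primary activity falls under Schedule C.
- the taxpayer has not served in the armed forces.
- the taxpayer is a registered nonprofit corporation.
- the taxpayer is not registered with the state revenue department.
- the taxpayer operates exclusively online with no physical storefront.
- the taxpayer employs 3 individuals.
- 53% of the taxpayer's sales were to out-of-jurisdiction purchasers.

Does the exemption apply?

No — not exempt.

(a) not (state-registered) — satisfied.
(i) receipts ≤ $300,000 — fails.
(ii) >70% out-of-jur. sales — fails.
(b) = F OR F = false.
(c) nonprofit — met.
(1) = T AND F AND T = false.
(a) not (Schedule C activity) — not satisfied.
(b) not (veteran) — met.
(c) ≤ 6 employees — satisfied.
So (2) is not satisfied (F AND T AND T).
(3) has storefront — fails.
Overall: F OR F OR F → false.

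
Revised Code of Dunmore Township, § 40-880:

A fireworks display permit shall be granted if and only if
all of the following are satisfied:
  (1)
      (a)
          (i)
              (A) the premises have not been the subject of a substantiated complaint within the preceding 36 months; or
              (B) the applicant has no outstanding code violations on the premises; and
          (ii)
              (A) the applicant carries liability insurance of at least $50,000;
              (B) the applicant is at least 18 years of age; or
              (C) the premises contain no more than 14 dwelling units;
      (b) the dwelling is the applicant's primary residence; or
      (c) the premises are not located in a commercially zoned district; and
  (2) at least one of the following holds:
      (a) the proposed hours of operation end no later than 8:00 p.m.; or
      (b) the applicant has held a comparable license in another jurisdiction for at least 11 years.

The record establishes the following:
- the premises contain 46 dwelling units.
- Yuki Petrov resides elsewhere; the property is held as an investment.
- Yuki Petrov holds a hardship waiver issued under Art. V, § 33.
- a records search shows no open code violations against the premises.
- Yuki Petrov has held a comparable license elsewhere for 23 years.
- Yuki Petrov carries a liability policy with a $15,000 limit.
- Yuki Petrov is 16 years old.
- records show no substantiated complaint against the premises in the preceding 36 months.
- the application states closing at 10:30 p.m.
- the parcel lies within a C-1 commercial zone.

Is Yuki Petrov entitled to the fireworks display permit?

(A) no complaint in 36 mo. — holds.
(B) no code violations — met.
So (i) is satisfied (T OR T).
(A) insurance ≥ $50,000 — fails.
(B) age ≥ 18 — not satisfied.
(C) ≤ 14 units — fails.
(ii) = F OR F OR F = false.
So (a) is not satisfied (T AND F).
(b) primary residence — fails.
(c) not (commercially zoned) — not satisfied.
(1): F OR F OR F → false.
(a) closes by 8 p.m. — fails.
(b) prior license ≥ 11 yr — met.
(2): F OR T → true.
Overall: F AND T → false.

No — denied.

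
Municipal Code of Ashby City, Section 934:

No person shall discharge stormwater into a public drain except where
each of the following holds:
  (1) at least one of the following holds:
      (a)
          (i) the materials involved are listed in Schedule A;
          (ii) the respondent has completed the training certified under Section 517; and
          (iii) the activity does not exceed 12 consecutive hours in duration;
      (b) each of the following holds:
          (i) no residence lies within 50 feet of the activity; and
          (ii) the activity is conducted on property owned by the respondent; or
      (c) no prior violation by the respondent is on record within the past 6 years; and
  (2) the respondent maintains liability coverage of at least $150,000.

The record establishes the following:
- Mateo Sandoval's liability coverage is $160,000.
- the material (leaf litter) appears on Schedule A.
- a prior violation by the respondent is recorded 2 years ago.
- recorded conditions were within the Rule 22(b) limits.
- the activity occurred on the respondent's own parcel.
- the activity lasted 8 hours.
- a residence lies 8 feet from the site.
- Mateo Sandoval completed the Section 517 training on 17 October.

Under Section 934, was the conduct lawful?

Yes — lawful.

(i) Schedule A material — satisfied.
(ii) training certified — satisfied.
(iii) ≤ 12 hrs duration — holds.
(a) = T AND T AND T = true.
(i) no residence in 50 ft — fails.
(ii) own property — holds.
(b) = F AND T = false.
(c) no prior violation — not satisfied.
So (1) is satisfied (T OR F OR F).
(2) coverage ≥ $150,000 — met.
Overall: T AND T → true.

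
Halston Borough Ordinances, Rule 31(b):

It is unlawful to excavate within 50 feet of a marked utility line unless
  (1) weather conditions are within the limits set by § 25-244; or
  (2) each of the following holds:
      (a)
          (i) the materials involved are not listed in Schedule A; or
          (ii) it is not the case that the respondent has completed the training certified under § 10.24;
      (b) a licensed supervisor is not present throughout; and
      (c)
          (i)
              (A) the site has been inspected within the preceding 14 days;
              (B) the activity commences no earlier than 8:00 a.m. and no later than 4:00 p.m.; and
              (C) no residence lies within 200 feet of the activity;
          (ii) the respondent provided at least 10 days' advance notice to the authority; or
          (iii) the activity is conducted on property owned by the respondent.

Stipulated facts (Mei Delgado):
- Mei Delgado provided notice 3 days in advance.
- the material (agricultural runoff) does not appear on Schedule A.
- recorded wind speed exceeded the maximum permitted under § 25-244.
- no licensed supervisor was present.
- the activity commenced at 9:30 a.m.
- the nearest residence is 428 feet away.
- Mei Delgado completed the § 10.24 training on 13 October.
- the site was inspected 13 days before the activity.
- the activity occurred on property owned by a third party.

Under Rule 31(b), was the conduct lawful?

Yes — lawful.

(1) weather ok — fails.
(i) not (Schedule A material) — holds.
(ii) not (training certified) — not satisfied.
(a): T OR F → true.
(b) not (supervisor present) — satisfied.
(A) site inspected — met.
(B) start within hours — satisfied.
(C) no residence in 200 ft — holds.
(i): T AND T AND T → true.
(ii) ≥10 days' notice — fails.
(iii) own property — not satisfied.
(c) = T OR F OR F = true.
So (2) is satisfied (T AND T AND T).
Overall: F OR T → true.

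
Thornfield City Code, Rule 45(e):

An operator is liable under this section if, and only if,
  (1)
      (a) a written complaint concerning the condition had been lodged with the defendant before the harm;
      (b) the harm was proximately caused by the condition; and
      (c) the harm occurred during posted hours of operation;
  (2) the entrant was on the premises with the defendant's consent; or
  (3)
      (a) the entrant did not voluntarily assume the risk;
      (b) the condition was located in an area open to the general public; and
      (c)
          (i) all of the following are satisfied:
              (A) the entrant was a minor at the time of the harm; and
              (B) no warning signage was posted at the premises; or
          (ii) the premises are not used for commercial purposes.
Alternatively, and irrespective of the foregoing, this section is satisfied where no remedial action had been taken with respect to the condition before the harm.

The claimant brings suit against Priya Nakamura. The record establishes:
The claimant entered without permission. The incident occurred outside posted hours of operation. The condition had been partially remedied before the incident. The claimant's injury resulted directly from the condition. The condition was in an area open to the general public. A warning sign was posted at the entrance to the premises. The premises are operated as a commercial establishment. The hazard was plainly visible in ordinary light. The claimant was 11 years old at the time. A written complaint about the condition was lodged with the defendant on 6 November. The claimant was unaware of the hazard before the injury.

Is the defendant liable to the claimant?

No — not liable.

(a) complaint lodged — satisfied.
(b) proximate cause — holds.
(c) during posted hours — not satisfied.
(1): T AND T AND F → false.
(2) consent to enter — fails.
(a) no assumed risk — met.
(b) public area — met.
(A) entrant a minor — satisfied.
(B) no signage posted — not satisfied.
(i) = T AND F = false.
(ii) not (commercial use) — fails.
(c): F OR F → false.
So (3) is not satisfied (T AND T AND F).
Overall = F OR F OR F = false.
Exception (no remedial action) — not satisfied.
Result: main false OR exception false → false.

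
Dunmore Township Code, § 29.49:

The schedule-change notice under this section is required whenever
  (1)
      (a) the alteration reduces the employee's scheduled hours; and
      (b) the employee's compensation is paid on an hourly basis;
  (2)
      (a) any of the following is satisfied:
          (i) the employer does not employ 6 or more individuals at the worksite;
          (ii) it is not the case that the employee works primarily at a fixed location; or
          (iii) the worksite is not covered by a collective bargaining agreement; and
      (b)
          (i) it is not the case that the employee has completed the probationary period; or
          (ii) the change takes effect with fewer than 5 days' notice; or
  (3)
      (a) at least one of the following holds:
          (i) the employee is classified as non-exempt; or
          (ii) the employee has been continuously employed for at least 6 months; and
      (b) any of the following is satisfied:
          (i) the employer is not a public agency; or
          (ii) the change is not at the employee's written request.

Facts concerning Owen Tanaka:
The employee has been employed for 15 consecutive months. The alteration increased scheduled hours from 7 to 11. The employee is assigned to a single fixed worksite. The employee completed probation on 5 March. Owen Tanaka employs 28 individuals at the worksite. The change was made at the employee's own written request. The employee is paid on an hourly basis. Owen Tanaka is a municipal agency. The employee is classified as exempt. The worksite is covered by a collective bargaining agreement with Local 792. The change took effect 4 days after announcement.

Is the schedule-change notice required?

No — not required.

(a) hours reduced — fails.
(b) hourly-paid — holds.
(1): F AND T → false.
(i) not (≥ 6 at site) — not satisfied.
(ii) not (fixed location) — not met.
(iii) no CBA — not satisfied.
(a): F OR F OR F → false.
(i) not (past probation) — fails.
(ii) < 5 days' notice — holds.
(b) = F OR T = true.
So (2) is not satisfied (F AND T).
(i) non-exempt — not met.
(ii) tenure ≥ 6 mo. — holds.
(a) = F OR T = true.
(i) not (public agency) — not met.
(ii) not employee-requested — fails.
So (b) is not satisfied (F OR F).
So (3) is not satisfied (T AND F).
Overall = F OR F OR F = false.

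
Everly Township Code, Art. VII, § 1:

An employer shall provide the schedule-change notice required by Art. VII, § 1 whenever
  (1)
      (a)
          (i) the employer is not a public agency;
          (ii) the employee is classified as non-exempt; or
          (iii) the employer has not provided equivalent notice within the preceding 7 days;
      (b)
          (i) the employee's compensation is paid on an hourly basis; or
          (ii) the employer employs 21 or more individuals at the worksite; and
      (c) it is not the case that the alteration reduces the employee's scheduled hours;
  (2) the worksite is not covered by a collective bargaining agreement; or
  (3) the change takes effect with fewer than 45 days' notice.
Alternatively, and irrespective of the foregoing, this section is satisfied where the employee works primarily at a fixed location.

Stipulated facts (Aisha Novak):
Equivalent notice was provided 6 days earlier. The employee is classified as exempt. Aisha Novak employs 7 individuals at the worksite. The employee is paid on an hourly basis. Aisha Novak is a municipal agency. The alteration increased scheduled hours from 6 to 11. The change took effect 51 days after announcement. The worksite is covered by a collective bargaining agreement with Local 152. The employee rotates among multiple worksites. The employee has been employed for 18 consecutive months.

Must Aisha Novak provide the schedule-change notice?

(i) not (public agency) — fails.
(ii) non-exempt — fails.
(iii) no recent notice — fails.
So (a) is not satisfied (F OR F OR F).
(i) hourly-paid — met.
(ii) ≥ 21 at site — fails.
(b) = T OR F = true.
(c) not (hours reduced) — satisfied.
So (1) is not satisfied (F AND T AND T).
(2) no CBA — fails.
(3) < 45 days' notice — not met.
Overall: F OR F OR F → false.
Exception (fixed location) — not satisfied.
Result: main false OR exception false → false.

No — not required.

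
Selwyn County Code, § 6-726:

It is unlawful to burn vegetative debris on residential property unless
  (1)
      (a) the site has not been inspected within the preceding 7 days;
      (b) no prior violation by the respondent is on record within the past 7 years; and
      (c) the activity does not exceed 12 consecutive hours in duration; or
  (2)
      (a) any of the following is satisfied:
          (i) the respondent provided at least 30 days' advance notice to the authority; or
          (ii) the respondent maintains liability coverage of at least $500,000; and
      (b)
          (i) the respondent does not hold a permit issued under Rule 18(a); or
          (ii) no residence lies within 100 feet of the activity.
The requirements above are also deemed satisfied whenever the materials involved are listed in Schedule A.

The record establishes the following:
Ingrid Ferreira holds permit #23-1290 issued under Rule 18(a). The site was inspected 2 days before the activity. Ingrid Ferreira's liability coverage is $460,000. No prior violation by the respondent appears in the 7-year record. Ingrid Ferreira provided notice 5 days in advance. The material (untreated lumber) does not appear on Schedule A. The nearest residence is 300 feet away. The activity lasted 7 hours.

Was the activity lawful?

No — unlawful.

(a) not (site inspected) — not met.
(b) no prior violation — satisfied.
(c) ≤ 12 hrs duration — holds.
(1) = F AND T AND T = false.
(i) ≥30 days' notice — not satisfied.
(ii) coverage ≥ $500,000 — not satisfied.
(a): F OR F → false.
(i) not (holds permit) — not satisfied.
(ii) no residence in 100 ft — satisfied.
(b) = F OR T = true.
(2): F AND T → false.
Overall: F OR F → false.
Exception (Schedule A material) — not satisfied.
Result: main false OR exception false → false.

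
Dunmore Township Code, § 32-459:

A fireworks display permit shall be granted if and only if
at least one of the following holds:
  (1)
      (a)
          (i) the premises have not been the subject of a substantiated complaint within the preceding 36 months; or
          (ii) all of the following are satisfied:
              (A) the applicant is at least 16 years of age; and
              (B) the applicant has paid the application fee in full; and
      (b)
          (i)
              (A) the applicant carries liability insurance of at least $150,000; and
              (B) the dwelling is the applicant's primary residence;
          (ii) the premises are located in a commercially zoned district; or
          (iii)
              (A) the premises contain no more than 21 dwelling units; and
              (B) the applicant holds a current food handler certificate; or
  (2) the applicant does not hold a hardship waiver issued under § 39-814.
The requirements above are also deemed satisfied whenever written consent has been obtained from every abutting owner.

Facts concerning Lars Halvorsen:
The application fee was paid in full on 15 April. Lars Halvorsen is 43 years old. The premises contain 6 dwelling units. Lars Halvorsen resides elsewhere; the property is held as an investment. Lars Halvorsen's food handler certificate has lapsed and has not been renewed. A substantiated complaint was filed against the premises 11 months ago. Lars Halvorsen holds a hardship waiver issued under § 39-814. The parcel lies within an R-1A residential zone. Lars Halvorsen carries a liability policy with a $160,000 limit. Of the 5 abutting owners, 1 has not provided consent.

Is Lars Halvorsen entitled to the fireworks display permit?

(i) no complaint in 36 mo. — not met.
(A) age ≥ 16 — met.
(B) fee paid — satisfied.
So (ii) is satisfied (T AND T).
(a) = F OR T = true.
(A) insurance ≥ $150,000 — met.
(B) primary residence — not met.
So (i) is not satisfied (T AND F).
(ii) commercially zoned — not satisfied.
(A) ≤ 21 units — holds.
(B) food handler cert. — fails.
(iii) = T AND F = false.
(b) = F OR F OR F = false.
(1) = T AND F = false.
(2) not (hardship waiver) — not met.
So Overall is not satisfied (F OR F).
Exception (all abutters consent) — not satisfied.
Result: main false OR exception false → false.

No — denied.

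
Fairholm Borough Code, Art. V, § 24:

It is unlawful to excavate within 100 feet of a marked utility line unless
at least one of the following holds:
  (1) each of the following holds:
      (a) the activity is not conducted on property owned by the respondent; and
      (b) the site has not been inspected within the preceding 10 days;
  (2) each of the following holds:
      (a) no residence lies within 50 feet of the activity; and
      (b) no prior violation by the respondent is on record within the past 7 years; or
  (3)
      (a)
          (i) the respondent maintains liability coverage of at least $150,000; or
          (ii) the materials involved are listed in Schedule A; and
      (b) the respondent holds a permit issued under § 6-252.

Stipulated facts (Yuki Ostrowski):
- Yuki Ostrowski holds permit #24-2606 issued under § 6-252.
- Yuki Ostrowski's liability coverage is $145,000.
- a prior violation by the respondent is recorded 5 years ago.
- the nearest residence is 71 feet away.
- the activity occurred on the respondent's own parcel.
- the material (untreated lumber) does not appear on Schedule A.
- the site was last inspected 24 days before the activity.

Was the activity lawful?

No — unlawful.

(a) not (own property) — fails.
(b) not (site inspected) — satisfied.
(1): F AND T → false.
(a) no residence in 50 ft — holds.
(b) no prior violation — not met.
So (2) is not satisfied (T AND F).
(i) coverage ≥ $150,000 — fails.
(ii) Schedule A material — not satisfied.
(a): F OR F → false.
(b) holds permit — met.
(3): F AND T → false.
Overall: F OR F OR F → false.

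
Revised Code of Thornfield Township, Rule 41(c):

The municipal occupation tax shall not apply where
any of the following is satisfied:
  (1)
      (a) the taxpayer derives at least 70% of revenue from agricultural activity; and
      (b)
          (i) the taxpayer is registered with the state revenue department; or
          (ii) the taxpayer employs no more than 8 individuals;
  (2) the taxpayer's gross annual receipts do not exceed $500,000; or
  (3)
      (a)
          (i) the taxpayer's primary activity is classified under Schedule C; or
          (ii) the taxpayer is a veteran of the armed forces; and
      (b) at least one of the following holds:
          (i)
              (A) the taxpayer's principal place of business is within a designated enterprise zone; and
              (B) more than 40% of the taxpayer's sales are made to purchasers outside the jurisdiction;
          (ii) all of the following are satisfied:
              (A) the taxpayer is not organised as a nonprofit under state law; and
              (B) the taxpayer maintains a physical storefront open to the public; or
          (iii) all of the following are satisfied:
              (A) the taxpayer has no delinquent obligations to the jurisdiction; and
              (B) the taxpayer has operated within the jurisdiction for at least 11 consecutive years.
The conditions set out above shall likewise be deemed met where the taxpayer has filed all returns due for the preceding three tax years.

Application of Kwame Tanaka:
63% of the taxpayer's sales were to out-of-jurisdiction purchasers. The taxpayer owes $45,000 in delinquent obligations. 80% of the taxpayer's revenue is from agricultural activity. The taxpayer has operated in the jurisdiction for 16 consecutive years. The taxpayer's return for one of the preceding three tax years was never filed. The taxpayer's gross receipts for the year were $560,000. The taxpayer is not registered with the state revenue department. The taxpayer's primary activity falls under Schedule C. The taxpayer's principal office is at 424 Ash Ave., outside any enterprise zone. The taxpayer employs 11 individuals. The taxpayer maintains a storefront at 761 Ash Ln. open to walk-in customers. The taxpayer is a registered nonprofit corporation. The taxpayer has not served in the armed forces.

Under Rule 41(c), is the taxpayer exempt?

No — not exempt.

(a) ≥70% agricultural — satisfied.
(i) state-registered — not satisfied.
(ii) ≤ 8 employees — not met.
So (b) is not satisfied (F OR F).
(1): T AND F → false.
(2) receipts ≤ $500,000 — fails.
(i) Schedule C activity — holds.
(ii) veteran — not met.
(a): T OR F → true.
(A) in enterprise zone — fails.
(B) >40% out-of-jur. sales — met.
So (i) is not satisfied (F AND T).
(A) not (nonprofit) — not met.
(B) has storefront — holds.
(ii): F AND T → false.
(A) no delinquency — not met.
(B) ≥ 11 yrs in jurisdiction — holds.
So (iii) is not satisfied (F AND T).
(b): F OR F OR F → false.
(3) = T AND F = false.
So Overall is not satisfied (F OR F OR F).
Exception (returns current) — not satisfied.
Result: main false OR exception false → false.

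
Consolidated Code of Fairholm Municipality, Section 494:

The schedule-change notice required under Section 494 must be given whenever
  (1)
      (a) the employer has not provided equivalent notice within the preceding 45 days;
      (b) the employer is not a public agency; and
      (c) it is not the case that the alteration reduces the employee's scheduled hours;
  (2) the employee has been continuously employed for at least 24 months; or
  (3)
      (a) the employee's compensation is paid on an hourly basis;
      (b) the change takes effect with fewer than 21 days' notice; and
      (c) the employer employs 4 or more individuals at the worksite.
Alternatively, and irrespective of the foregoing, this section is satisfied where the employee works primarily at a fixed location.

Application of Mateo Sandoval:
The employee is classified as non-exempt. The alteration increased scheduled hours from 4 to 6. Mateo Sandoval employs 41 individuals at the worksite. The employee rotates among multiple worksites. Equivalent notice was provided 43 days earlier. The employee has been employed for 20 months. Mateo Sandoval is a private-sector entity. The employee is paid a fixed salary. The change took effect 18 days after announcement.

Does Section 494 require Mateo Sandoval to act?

(a) no recent notice — not met.
(b) not (public agency) — met.
(c) not (hours reduced) — met.
(1): F AND T AND T → false.
(2) tenure ≥ 24 mo. — fails.
(a) hourly-paid — fails.
(b) < 21 days' notice — met.
(c) ≥ 4 at site — met.
(3) = F AND T AND T = false.
So Overall is not satisfied (F OR F OR F).
Exception (fixed location) — not satisfied.
Result: main false OR exception false → false.

No — not required.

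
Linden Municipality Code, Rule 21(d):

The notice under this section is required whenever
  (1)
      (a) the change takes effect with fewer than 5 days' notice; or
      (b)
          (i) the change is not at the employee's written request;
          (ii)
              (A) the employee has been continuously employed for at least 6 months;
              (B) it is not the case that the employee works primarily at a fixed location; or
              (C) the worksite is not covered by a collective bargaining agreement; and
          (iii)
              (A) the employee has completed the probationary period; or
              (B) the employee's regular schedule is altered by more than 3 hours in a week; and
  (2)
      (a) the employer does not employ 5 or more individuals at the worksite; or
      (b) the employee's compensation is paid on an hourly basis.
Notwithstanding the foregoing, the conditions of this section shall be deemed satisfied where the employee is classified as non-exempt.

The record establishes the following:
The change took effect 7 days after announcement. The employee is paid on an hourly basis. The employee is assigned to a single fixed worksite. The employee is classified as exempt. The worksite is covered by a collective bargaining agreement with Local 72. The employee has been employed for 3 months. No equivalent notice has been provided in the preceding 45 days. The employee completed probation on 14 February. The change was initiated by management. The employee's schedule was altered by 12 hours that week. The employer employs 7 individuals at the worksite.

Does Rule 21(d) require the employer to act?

(a) < 5 days' notice — not satisfied.
(i) not employee-requested — holds.
(A) tenure ≥ 6 mo. — not met.
(B) not (fixed location) — not satisfied.
(C) no CBA — fails.
(ii): F OR F OR F → false.
(A) past probation — met.
(B) schedule shift > 3h — satisfied.
So (iii) is satisfied (T OR T).
(b) = T AND F AND T = false.
(1): F OR F → false.
(a) not (≥ 5 at site) — fails.
(b) hourly-paid — holds.
So (2) is satisfied (F OR T).
Overall = F AND T = false.
Exception (non-exempt) — not satisfied.
Result: main false OR exception false → false.

No — not required.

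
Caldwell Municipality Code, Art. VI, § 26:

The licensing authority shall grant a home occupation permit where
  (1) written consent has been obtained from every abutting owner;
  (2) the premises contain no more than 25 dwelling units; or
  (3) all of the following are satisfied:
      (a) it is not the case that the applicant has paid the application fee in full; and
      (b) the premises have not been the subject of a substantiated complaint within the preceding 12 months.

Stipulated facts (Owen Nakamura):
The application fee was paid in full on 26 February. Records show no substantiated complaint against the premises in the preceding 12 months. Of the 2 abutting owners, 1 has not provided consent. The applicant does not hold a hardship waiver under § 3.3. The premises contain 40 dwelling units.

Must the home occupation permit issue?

No — denied.

(1) all abutters consent — not satisfied.
(2) ≤ 25 units — not satisfied.
(a) not (fee paid) — not satisfied.
(b) no complaint in 12 mo. — holds.
(3): F AND T → false.
Overall: F OR F OR F → false.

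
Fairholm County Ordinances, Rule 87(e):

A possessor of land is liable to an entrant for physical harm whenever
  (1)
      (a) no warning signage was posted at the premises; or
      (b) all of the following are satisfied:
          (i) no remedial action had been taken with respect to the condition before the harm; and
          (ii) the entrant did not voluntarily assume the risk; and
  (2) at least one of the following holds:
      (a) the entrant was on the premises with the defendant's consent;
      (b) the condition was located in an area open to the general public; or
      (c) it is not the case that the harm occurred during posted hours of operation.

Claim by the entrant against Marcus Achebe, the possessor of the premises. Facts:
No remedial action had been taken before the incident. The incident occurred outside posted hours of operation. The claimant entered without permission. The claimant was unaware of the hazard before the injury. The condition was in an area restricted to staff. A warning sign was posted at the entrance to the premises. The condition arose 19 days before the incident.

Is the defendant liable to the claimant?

(a) no signage posted — fails.
(i) no remedial action — holds.
(ii) no assumed risk — holds.
So (b) is satisfied (T AND T).
So (1) is satisfied (F OR T).
(a) consent to enter — not met.
(b) public area — not satisfied.
(c) not (during posted hours) — holds.
(2): F OR F OR T → true.
So Overall is satisfied (T AND T).

Yes — liable.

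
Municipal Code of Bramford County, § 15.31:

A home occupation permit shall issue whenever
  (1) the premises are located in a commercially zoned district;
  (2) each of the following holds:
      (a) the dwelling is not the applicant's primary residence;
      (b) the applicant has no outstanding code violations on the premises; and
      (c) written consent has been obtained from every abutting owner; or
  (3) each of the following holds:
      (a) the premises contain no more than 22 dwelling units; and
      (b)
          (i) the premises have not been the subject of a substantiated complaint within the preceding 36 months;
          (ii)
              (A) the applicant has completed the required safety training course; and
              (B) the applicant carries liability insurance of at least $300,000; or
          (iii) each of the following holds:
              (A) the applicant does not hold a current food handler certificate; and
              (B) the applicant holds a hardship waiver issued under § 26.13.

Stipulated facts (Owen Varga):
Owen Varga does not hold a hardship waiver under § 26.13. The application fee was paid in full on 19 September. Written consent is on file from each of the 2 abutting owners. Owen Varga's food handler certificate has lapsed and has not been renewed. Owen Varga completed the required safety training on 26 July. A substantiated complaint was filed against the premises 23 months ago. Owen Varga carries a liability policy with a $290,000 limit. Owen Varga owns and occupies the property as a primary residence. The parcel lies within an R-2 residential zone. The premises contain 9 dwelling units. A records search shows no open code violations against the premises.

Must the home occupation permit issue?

No — denied.

(1) commercially zoned — not satisfied.
(a) not (primary residence) — fails.
(b) no code violations — met.
(c) all abutters consent — met.
(2) = F AND T AND T = false.
(a) ≤ 22 units — satisfied.
(i) no complaint in 36 mo. — not satisfied.
(A) safety training — holds.
(B) insurance ≥ $300,000 — fails.
(ii): T AND F → false.
(A) not (food handler cert.) — holds.
(B) hardship waiver — not met.
So (iii) is not satisfied (T AND F).
(b) = F OR F OR F = false.
(3) = T AND F = false.
Overall: F OR F OR F → false.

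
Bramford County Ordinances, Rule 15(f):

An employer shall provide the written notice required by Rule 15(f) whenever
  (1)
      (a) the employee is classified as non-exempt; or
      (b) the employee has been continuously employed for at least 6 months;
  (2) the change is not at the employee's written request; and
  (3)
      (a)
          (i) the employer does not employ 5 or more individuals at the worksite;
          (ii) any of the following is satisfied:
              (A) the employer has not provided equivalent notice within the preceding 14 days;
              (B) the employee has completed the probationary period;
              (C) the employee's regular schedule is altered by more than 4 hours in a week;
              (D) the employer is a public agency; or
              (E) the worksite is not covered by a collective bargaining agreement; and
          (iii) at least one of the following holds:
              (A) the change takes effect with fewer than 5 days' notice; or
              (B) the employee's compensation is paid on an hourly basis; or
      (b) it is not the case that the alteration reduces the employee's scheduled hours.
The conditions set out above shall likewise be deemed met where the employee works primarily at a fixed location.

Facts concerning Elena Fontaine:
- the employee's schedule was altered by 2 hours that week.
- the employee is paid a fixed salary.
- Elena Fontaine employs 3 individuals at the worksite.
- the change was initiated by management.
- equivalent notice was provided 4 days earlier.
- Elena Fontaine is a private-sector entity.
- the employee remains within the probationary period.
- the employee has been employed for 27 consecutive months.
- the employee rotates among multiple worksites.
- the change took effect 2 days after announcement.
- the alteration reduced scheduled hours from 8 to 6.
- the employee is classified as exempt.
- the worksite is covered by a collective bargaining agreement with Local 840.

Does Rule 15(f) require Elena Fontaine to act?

(a) non-exempt — not met.
(b) tenure ≥ 6 mo. — met.
(1) = F OR T = true.
(2) not employee-requested — met.
(i) not (≥ 5 at site) — holds.
(A) no recent notice — not satisfied.
(B) past probation — not met.
(C) schedule shift > 4h — fails.
(D) public agency — fails.
(E) no CBA — not met.
(ii) = F OR F OR F OR F OR F = false.
(A) < 5 days' notice — holds.
(B) hourly-paid — fails.
(iii): T OR F → true.
(a): T AND F AND T → false.
(b) not (hours reduced) — not met.
(3): F OR F → false.
Overall: T AND T AND F → false.
Exception (fixed location) — not satisfied.
Result: main false OR exception false → false.

No — not required.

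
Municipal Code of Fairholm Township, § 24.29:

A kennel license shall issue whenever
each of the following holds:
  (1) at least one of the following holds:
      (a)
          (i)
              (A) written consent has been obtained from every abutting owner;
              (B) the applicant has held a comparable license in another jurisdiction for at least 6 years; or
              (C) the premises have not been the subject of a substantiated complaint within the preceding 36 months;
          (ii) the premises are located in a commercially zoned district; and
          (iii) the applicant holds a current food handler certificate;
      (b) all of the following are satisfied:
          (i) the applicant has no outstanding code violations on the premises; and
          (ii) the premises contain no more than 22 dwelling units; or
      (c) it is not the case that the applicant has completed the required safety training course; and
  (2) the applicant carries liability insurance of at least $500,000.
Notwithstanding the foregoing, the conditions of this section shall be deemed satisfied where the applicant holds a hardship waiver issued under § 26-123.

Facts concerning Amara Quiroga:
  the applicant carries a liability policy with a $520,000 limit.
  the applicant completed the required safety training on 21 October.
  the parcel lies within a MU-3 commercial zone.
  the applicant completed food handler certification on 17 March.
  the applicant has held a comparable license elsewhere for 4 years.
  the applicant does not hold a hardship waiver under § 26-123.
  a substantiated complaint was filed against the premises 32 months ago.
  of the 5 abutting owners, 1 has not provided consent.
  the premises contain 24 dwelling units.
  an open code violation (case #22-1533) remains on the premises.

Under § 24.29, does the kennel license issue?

No — denied.

(A) all abutters consent — not satisfied.
(B) prior license ≥ 6 yr — not satisfied.
(C) no complaint in 36 mo. — not met.
So (i) is not satisfied (F OR F OR F).
(ii) commercially zoned — satisfied.
(iii) food handler cert. — met.
(a): F AND T AND T → false.
(i) no code violations — not satisfied.
(ii) ≤ 22 units — fails.
(b) = F AND F = false.
(c) not (safety training) — not satisfied.
(1): F OR F OR F → false.
(2) insurance ≥ $500,000 — holds.
Overall = F AND T = false.
Exception (hardship waiver) — not satisfied.
Result: main false OR exception false → false.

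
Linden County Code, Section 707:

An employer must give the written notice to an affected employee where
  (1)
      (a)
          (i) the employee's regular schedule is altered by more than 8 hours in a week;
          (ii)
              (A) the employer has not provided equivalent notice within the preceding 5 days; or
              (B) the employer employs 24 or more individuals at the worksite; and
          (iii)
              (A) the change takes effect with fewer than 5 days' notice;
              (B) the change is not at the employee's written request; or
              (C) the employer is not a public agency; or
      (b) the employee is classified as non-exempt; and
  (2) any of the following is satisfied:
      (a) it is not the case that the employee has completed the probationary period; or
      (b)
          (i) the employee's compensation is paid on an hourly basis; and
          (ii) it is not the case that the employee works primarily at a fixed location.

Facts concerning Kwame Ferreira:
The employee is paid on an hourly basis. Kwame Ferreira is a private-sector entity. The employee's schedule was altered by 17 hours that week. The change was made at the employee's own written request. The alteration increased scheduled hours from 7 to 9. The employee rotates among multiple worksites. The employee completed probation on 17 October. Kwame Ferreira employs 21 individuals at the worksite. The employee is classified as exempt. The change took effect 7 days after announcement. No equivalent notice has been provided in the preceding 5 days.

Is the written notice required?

(i) schedule shift > 8h — holds.
(A) no recent notice — satisfied.
(B) ≥ 24 at site — not met.
(ii): T OR F → true.
(A) < 5 days' notice — not satisfied.
(B) not employee-requested — fails.
(C) not (public agency) — satisfied.
So (iii) is satisfied (F OR F OR T).
So (a) is satisfied (T AND T AND T).
(b) non-exempt — not met.
(1) = T OR F = true.
(a) not (past probation) — not satisfied.
(i) hourly-paid — met.
(ii) not (fixed location) — met.
So (b) is satisfied (T AND T).
So (2) is satisfied (F OR T).
So Overall is satisfied (T AND T).

Yes — required.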